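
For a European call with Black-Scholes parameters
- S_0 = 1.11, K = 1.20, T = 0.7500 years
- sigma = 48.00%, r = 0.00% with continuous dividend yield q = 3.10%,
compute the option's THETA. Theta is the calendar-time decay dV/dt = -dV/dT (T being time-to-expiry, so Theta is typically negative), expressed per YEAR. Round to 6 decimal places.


Answer: Theta = -0.103491

Derivation:
d1 = -0.0356310311; d2 = -0.4513232249
phi(d1) = 0.3986891181; exp(-qT) = 0.9770181987; exp(-rT) = 1.0000000000
Theta = -S*exp(-qT)*phi(d1)*sigma/(2*sqrt(T)) - r*K*exp(-rT)*N(d2) + q*S*exp(-qT)*N(d1)
N(d1) = 0.4857882824; N(d2) = 0.3258783042; sqrt(T) = 0.8660254038
Term 1 = -1.1100 * 0.9770181987 * 0.3986891181 * 0.4800 / (2 * 0.8660254038) = -0.1198231201
Term 2 = -0.0000 * 1.2000 * 1.0000000000 * 0.3258783042 = -0.0000000000
Term 3 = 0.0310 * 1.1100 * 0.9770181987 * 0.4857882824 = 0.0163318116
Theta = -0.1198231201 + (-0.0000000000) + (0.0163318116) = -0.103491


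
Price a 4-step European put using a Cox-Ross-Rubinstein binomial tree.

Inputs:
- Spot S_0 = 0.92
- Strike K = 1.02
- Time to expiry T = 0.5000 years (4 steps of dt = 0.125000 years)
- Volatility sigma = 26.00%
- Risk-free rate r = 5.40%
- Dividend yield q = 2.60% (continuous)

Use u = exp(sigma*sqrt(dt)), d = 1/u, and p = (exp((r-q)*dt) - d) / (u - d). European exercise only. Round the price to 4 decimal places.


Answer: Price = V(0,0) = 0.1234

Derivation:
dt = T/N = 0.125000
u = exp(sigma*sqrt(dt)) = 1.096281; d = 1/u = 0.912175
p = (exp((r-q)*dt) - d) / (u - d) = 0.496079
Discount per step: exp(-r*dt) = 0.993273
Stock lattice S(k, i) with i counting down-moves:
  k=0: S(0,0) = 0.9200
  k=1: S(1,0) = 1.0086; S(1,1) = 0.8392
  k=2: S(2,0) = 1.1057; S(2,1) = 0.9200; S(2,2) = 0.7655
  k=3: S(3,0) = 1.2121; S(3,1) = 1.0086; S(3,2) = 0.8392; S(3,3) = 0.6983
  k=4: S(4,0) = 1.3289; S(4,1) = 1.1057; S(4,2) = 0.9200; S(4,3) = 0.7655; S(4,4) = 0.6369
Terminal payoffs V(N, i) = max(K - S_T, 0):
  V(4,0) = 0.000000; V(4,1) = 0.000000; V(4,2) = 0.100000; V(4,3) = 0.254503; V(4,4) = 0.383058
Backward induction: V(k, i) = exp(-r*dt) * [p * V(k+1, i) + (1-p) * V(k+1, i+1)].
  V(3,0) = exp(-r*dt) * [p*0.000000 + (1-p)*0.000000] = 0.000000
  V(3,1) = exp(-r*dt) * [p*0.000000 + (1-p)*0.100000] = 0.050053
  V(3,2) = exp(-r*dt) * [p*0.100000 + (1-p)*0.254503] = 0.176661
  V(3,3) = exp(-r*dt) * [p*0.254503 + (1-p)*0.383058] = 0.317137
  V(2,0) = exp(-r*dt) * [p*0.000000 + (1-p)*0.050053] = 0.025053
  V(2,1) = exp(-r*dt) * [p*0.050053 + (1-p)*0.176661] = 0.113087
  V(2,2) = exp(-r*dt) * [p*0.176661 + (1-p)*0.317137] = 0.245785
  V(1,0) = exp(-r*dt) * [p*0.025053 + (1-p)*0.113087] = 0.068948
  V(1,1) = exp(-r*dt) * [p*0.113087 + (1-p)*0.245785] = 0.178746
  V(0,0) = exp(-r*dt) * [p*0.068948 + (1-p)*0.178746] = 0.123441


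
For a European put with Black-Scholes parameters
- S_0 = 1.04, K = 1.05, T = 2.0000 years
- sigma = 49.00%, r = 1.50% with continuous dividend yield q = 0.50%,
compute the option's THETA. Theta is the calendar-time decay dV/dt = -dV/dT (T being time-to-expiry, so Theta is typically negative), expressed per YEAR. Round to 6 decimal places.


Answer: Theta = -0.058881

Derivation:
d1 = 0.3615343879; d2 = -0.3314302576
phi(d1) = 0.3737036819; exp(-qT) = 0.9900498337; exp(-rT) = 0.9704455335
Theta = -S*exp(-qT)*phi(d1)*sigma/(2*sqrt(T)) + r*K*exp(-rT)*N(-d2) - q*S*exp(-qT)*N(-d1)
N(-d1) = 0.3588500015; N(-d2) = 0.6298402436; sqrt(T) = 1.4142135624
Term 1 = -1.0400 * 0.9900498337 * 0.3737036819 * 0.4900 / (2 * 1.4142135624) = -0.0666605446
Term 2 = 0.0150 * 1.0500 * 0.9704455335 * 0.6298402436 = 0.0096268040
Term 3 = -0.0050 * 1.0400 * 0.9900498337 * 0.3588500015 = -0.0018474528
Theta = -0.0666605446 + (0.0096268040) + (-0.0018474528) = -0.058881


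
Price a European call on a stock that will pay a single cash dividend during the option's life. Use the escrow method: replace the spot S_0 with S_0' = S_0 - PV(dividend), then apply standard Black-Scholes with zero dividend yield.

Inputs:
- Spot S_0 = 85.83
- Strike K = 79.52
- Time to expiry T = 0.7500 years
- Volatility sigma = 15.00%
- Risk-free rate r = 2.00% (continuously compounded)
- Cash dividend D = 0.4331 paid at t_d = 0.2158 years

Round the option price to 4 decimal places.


PV(D) = D * exp(-r * t_d) = 0.4331 * 0.99569330 = 0.43123477
S_0' = S_0 - PV(D) = 85.8300 - 0.43123477 = 85.39876523
d1 = (ln(S_0'/K) + (r + sigma^2/2)*T) / (sigma*sqrt(T)) = 0.72946728
d2 = d1 - sigma*sqrt(T) = 0.59956347
exp(-rT) = 0.98511194
N(d1) = 0.76714206; N(d2) = 0.72560140
C = S_0' * N(d1) - K * exp(-rT) * N(d2) = 85.39876523 * 0.76714206 - 79.5200 * 0.98511194 * 0.72560140 = 8.6722

Answer: Price = 8.6722


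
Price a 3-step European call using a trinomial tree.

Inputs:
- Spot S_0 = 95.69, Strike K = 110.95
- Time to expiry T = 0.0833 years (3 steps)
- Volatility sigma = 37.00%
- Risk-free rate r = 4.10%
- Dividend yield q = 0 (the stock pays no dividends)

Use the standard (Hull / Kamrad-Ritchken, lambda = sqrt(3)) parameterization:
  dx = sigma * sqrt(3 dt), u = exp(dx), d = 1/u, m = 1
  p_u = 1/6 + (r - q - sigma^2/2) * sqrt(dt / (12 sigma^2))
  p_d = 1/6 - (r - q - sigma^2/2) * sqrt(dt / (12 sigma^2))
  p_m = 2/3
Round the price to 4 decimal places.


Answer: Price = V(0,0) = 0.4892

Derivation:
dt = T/N = 0.027767; dx = sigma*sqrt(3*dt) = 0.106788
u = exp(dx) = 1.112699; d = 1/u = 0.898716
p_u = 0.163098, p_m = 0.666667, p_d = 0.170235
Discount per step: exp(-r*dt) = 0.998862
Stock lattice S(k, j) with j the centered position index:
  k=0: S(0,+0) = 95.6900
  k=1: S(1,-1) = 85.9981; S(1,+0) = 95.6900; S(1,+1) = 106.4742
  k=2: S(2,-2) = 77.2879; S(2,-1) = 85.9981; S(2,+0) = 95.6900; S(2,+1) = 106.4742; S(2,+2) = 118.4737
  k=3: S(3,-3) = 69.4598; S(3,-2) = 77.2879; S(3,-1) = 85.9981; S(3,+0) = 95.6900; S(3,+1) = 106.4742; S(3,+2) = 118.4737; S(3,+3) = 131.8255
Terminal payoffs V(N, j) = max(S_T - K, 0):
  V(3,-3) = 0.000000; V(3,-2) = 0.000000; V(3,-1) = 0.000000; V(3,+0) = 0.000000; V(3,+1) = 0.000000; V(3,+2) = 7.523662; V(3,+3) = 20.875504
Backward induction: V(k, j) = exp(-r*dt) * [p_u * V(k+1, j+1) + p_m * V(k+1, j) + p_d * V(k+1, j-1)]
  V(2,-2) = exp(-r*dt) * [p_u*0.000000 + p_m*0.000000 + p_d*0.000000] = 0.000000
  V(2,-1) = exp(-r*dt) * [p_u*0.000000 + p_m*0.000000 + p_d*0.000000] = 0.000000
  V(2,+0) = exp(-r*dt) * [p_u*0.000000 + p_m*0.000000 + p_d*0.000000] = 0.000000
  V(2,+1) = exp(-r*dt) * [p_u*7.523662 + p_m*0.000000 + p_d*0.000000] = 1.225698
  V(2,+2) = exp(-r*dt) * [p_u*20.875504 + p_m*7.523662 + p_d*0.000000] = 8.410946
  V(1,-1) = exp(-r*dt) * [p_u*0.000000 + p_m*0.000000 + p_d*0.000000] = 0.000000
  V(1,+0) = exp(-r*dt) * [p_u*1.225698 + p_m*0.000000 + p_d*0.000000] = 0.199681
  V(1,+1) = exp(-r*dt) * [p_u*8.410946 + p_m*1.225698 + p_d*0.000000] = 2.186449
  V(0,+0) = exp(-r*dt) * [p_u*2.186449 + p_m*0.199681 + p_d*0.000000] = 0.489169


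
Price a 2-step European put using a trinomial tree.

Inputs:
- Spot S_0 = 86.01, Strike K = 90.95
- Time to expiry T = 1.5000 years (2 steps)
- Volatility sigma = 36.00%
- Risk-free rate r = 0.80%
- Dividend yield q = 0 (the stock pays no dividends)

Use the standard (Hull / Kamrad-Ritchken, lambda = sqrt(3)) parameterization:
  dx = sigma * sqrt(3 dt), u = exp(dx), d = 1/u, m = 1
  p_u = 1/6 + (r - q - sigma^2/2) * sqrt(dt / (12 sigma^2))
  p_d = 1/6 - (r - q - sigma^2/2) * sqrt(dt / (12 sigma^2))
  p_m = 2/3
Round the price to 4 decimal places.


dt = T/N = 0.750000; dx = sigma*sqrt(3*dt) = 0.540000
u = exp(dx) = 1.716007; d = 1/u = 0.582748
p_u = 0.127222, p_m = 0.666667, p_d = 0.206111
Discount per step: exp(-r*dt) = 0.994018
Stock lattice S(k, j) with j the centered position index:
  k=0: S(0,+0) = 86.0100
  k=1: S(1,-1) = 50.1222; S(1,+0) = 86.0100; S(1,+1) = 147.5938
  k=2: S(2,-2) = 29.2086; S(2,-1) = 50.1222; S(2,+0) = 86.0100; S(2,+1) = 147.5938; S(2,+2) = 253.2719
Terminal payoffs V(N, j) = max(K - S_T, 0):
  V(2,-2) = 61.741389; V(2,-1) = 40.827823; V(2,+0) = 4.940000; V(2,+1) = 0.000000; V(2,+2) = 0.000000
Backward induction: V(k, j) = exp(-r*dt) * [p_u * V(k+1, j+1) + p_m * V(k+1, j) + p_d * V(k+1, j-1)]
  V(1,-1) = exp(-r*dt) * [p_u*4.940000 + p_m*40.827823 + p_d*61.741389] = 40.329906
  V(1,+0) = exp(-r*dt) * [p_u*0.000000 + p_m*4.940000 + p_d*40.827823] = 11.638361
  V(1,+1) = exp(-r*dt) * [p_u*0.000000 + p_m*0.000000 + p_d*4.940000] = 1.012098
  V(0,+0) = exp(-r*dt) * [p_u*1.012098 + p_m*11.638361 + p_d*40.329906] = 16.103201

Answer: Price = V(0,0) = 16.1032


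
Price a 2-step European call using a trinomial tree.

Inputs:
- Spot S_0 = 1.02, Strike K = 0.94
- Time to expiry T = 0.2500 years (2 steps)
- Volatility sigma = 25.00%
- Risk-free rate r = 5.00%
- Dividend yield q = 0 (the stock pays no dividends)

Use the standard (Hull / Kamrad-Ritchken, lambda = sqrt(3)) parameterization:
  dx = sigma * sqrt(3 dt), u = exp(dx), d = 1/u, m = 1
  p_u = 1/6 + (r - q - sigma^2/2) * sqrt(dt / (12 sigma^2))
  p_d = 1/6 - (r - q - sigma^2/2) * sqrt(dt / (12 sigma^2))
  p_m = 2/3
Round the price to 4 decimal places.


Answer: Price = V(0,0) = 0.1100

Derivation:
dt = T/N = 0.125000; dx = sigma*sqrt(3*dt) = 0.153093
u = exp(dx) = 1.165433; d = 1/u = 0.858050
p_u = 0.174321, p_m = 0.666667, p_d = 0.159012
Discount per step: exp(-r*dt) = 0.993769
Stock lattice S(k, j) with j the centered position index:
  k=0: S(0,+0) = 1.0200
  k=1: S(1,-1) = 0.8752; S(1,+0) = 1.0200; S(1,+1) = 1.1887
  k=2: S(2,-2) = 0.7510; S(2,-1) = 0.8752; S(2,+0) = 1.0200; S(2,+1) = 1.1887; S(2,+2) = 1.3854
Terminal payoffs V(N, j) = max(S_T - K, 0):
  V(2,-2) = 0.000000; V(2,-1) = 0.000000; V(2,+0) = 0.080000; V(2,+1) = 0.248742; V(2,+2) = 0.445400
Backward induction: V(k, j) = exp(-r*dt) * [p_u * V(k+1, j+1) + p_m * V(k+1, j) + p_d * V(k+1, j-1)]
  V(1,-1) = exp(-r*dt) * [p_u*0.080000 + p_m*0.000000 + p_d*0.000000] = 0.013859
  V(1,+0) = exp(-r*dt) * [p_u*0.248742 + p_m*0.080000 + p_d*0.000000] = 0.096092
  V(1,+1) = exp(-r*dt) * [p_u*0.445400 + p_m*0.248742 + p_d*0.080000] = 0.254596
  V(0,+0) = exp(-r*dt) * [p_u*0.254596 + p_m*0.096092 + p_d*0.013859] = 0.109957


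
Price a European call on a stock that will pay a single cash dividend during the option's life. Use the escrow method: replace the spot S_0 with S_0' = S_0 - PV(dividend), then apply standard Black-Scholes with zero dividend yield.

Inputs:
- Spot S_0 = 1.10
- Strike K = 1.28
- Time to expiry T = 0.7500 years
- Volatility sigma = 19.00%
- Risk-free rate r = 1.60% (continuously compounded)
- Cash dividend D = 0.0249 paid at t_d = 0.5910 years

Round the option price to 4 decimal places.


Answer: Price = 0.0164

Derivation:
PV(D) = D * exp(-r * t_d) = 0.0249 * 0.99058857 = 0.02466566
S_0' = S_0 - PV(D) = 1.1000 - 0.02466566 = 1.07533434
d1 = (ln(S_0'/K) + (r + sigma^2/2)*T) / (sigma*sqrt(T)) = -0.90365008
d2 = d1 - sigma*sqrt(T) = -1.06819491
exp(-rT) = 0.98807171
N(d1) = 0.18309049; N(d2) = 0.14271630
C = S_0' * N(d1) - K * exp(-rT) * N(d2) = 1.07533434 * 0.18309049 - 1.2800 * 0.98807171 * 0.14271630 = 0.0164


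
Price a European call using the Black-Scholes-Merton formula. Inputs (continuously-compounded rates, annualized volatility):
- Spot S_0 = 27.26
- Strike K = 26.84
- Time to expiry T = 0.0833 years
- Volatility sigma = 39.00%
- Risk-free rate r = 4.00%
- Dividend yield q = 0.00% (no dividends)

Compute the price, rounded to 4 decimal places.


Answer: Price = 1.4836

Derivation:
d1 = (ln(S/K) + (r - q + 0.5*sigma^2) * T) / (sigma * sqrt(T)) = 0.22382644
d2 = d1 - sigma * sqrt(T) = 0.11126565
exp(-rT) = 0.99667354; exp(-qT) = 1.00000000
C = S_0 * exp(-qT) * N(d1) - K * exp(-rT) * N(d2)
N(d1) = 0.58855382; N(d2) = 0.54429715
C = 27.2600 * 1.00000000 * 0.58855382 - 26.8400 * 0.99667354 * 0.54429715 = 1.4836


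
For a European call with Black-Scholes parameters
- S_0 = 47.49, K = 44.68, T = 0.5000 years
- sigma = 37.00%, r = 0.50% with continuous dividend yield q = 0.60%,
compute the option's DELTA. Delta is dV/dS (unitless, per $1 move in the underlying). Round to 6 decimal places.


Answer: Delta = 0.639415

Derivation:
d1 = 0.3620317475; d2 = 0.1004022385
phi(d1) = 0.3736364451; exp(-qT) = 0.9970044955; exp(-rT) = 0.9975031224
N(d1) = 0.6413358469
Delta = exp(-qT) * N(d1) = 0.9970044955 * 0.6413358469 = 0.639415


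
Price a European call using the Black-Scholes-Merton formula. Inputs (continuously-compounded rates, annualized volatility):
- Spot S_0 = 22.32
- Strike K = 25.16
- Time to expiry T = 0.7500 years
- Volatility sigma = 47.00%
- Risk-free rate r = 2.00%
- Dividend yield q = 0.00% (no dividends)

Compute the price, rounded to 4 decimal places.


Answer: Price = 2.6889

Derivation:
d1 = (ln(S/K) + (r - q + 0.5*sigma^2) * T) / (sigma * sqrt(T)) = -0.05388961
d2 = d1 - sigma * sqrt(T) = -0.46092155
exp(-rT) = 0.98511194; exp(-qT) = 1.00000000
C = S_0 * exp(-qT) * N(d1) - K * exp(-rT) * N(d2)
N(d1) = 0.47851156; N(d2) = 0.32242744
C = 22.3200 * 1.00000000 * 0.47851156 - 25.1600 * 0.98511194 * 0.32242744 = 2.6889


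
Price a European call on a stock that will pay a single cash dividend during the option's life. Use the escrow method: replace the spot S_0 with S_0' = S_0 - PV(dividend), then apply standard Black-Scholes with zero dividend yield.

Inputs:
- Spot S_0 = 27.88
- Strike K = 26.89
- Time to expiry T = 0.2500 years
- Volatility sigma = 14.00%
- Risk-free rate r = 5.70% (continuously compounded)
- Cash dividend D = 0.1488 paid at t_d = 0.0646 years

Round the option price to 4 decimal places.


Answer: Price = 1.5200

Derivation:
PV(D) = D * exp(-r * t_d) = 0.1488 * 0.99632457 = 0.14825310
S_0' = S_0 - PV(D) = 27.8800 - 0.14825310 = 27.73174690
d1 = (ln(S_0'/K) + (r + sigma^2/2)*T) / (sigma*sqrt(T)) = 0.67890549
d2 = d1 - sigma*sqrt(T) = 0.60890549
exp(-rT) = 0.98585105
N(d1) = 0.75140113; N(d2) = 0.72870646
C = S_0' * N(d1) - K * exp(-rT) * N(d2) = 27.73174690 * 0.75140113 - 26.8900 * 0.98585105 * 0.72870646 = 1.5200


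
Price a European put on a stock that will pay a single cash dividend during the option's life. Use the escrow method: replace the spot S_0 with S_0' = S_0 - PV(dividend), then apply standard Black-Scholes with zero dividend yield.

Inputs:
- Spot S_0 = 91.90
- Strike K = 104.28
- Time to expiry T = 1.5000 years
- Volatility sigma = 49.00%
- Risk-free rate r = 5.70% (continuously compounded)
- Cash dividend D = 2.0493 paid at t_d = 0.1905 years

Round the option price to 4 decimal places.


Answer: Price = 24.9381

Derivation:
PV(D) = D * exp(-r * t_d) = 2.0493 * 0.98920024 = 2.02716805
S_0' = S_0 - PV(D) = 91.9000 - 2.02716805 = 89.87283195
d1 = (ln(S_0'/K) + (r + sigma^2/2)*T) / (sigma*sqrt(T)) = 0.19477793
d2 = d1 - sigma*sqrt(T) = -0.40534706
exp(-rT) = 0.91805314
N(-d1) = 0.42278340; N(-d2) = 0.65738879
P = K * exp(-rT) * N(-d2) - S_0' * N(-d1) = 104.2800 * 0.91805314 * 0.65738879 - 89.87283195 * 0.42278340 = 24.9381


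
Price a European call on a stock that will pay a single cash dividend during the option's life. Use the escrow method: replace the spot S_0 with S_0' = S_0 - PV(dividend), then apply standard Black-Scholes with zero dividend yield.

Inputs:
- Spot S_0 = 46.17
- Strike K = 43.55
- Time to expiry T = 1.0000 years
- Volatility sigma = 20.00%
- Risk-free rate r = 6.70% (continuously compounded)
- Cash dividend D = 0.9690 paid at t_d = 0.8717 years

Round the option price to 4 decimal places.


Answer: Price = 6.1516

Derivation:
PV(D) = D * exp(-r * t_d) = 0.9690 * 0.94326888 = 0.91402755
S_0' = S_0 - PV(D) = 46.1700 - 0.91402755 = 45.25597245
d1 = (ln(S_0'/K) + (r + sigma^2/2)*T) / (sigma*sqrt(T)) = 0.62712473
d2 = d1 - sigma*sqrt(T) = 0.42712473
exp(-rT) = 0.93519520
N(d1) = 0.73471126; N(d2) = 0.66535576
C = S_0' * N(d1) - K * exp(-rT) * N(d2) = 45.25597245 * 0.73471126 - 43.5500 * 0.93519520 * 0.66535576 = 6.1516


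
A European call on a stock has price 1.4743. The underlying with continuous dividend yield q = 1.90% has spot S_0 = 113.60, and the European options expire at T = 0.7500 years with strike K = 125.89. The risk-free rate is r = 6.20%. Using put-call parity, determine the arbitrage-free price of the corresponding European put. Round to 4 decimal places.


Answer: Put price = 9.6518

Derivation:
Put-call parity: C - P = S_0 * exp(-qT) - K * exp(-rT).
S_0 * exp(-qT) = 113.6000 * 0.98585105 = 111.99267936
K * exp(-rT) = 125.8900 * 0.95456456 = 120.17013253
P = C - S*exp(-qT) + K*exp(-rT)
P = 1.4743 - 111.99267936 + 120.17013253 = 9.6518


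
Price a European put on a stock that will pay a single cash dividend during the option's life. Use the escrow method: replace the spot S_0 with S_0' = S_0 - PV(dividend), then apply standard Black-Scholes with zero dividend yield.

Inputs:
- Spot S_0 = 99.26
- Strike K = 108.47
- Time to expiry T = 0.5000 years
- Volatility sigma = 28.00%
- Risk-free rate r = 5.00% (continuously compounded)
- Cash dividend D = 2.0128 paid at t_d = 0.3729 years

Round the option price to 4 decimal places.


Answer: Price = 12.9653

Derivation:
PV(D) = D * exp(-r * t_d) = 2.0128 * 0.98152774 = 1.97561904
S_0' = S_0 - PV(D) = 99.2600 - 1.97561904 = 97.28438096
d1 = (ln(S_0'/K) + (r + sigma^2/2)*T) / (sigma*sqrt(T)) = -0.32443668
d2 = d1 - sigma*sqrt(T) = -0.52242658
exp(-rT) = 0.97530991
N(-d1) = 0.62719627; N(-d2) = 0.69931332
P = K * exp(-rT) * N(-d2) - S_0' * N(-d1) = 108.4700 * 0.97530991 * 0.69931332 - 97.28438096 * 0.62719627 = 12.9653


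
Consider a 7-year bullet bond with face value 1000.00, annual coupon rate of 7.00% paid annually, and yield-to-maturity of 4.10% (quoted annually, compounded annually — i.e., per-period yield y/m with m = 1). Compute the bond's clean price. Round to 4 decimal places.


Coupon per period c = face * coupon_rate / m = 70.000000
Periods per year m = 1; per-period yield y/m = 0.041000
Number of cashflows N = 7
Cashflows (t years, CF_t, discount factor 1/(1+y/m)^(m*t), PV):
  t = 1.0000: CF_t = 70.000000, DF = 0.960615, PV = 67.243036
  t = 2.0000: CF_t = 70.000000, DF = 0.922781, PV = 64.594655
  t = 3.0000: CF_t = 70.000000, DF = 0.886437, PV = 62.050581
  t = 4.0000: CF_t = 70.000000, DF = 0.851524, PV = 59.606706
  t = 5.0000: CF_t = 70.000000, DF = 0.817987, PV = 57.259084
  t = 6.0000: CF_t = 70.000000, DF = 0.785770, PV = 55.003923
  t = 7.0000: CF_t = 1070.000000, DF = 0.754823, PV = 807.660179
Price P = sum_t PV_t = 1173.418163

Answer: Price = 1173.4182


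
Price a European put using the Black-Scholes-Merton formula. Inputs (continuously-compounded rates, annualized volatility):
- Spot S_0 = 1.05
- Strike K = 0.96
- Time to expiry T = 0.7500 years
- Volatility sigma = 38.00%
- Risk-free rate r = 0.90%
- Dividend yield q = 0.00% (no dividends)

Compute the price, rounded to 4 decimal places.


d1 = (ln(S/K) + (r - q + 0.5*sigma^2) * T) / (sigma * sqrt(T)) = 0.45735913
d2 = d1 - sigma * sqrt(T) = 0.12826948
exp(-rT) = 0.99327273; exp(-qT) = 1.00000000
P = K * exp(-rT) * N(-d2) - S_0 * exp(-qT) * N(-d1)
N(-d1) = 0.32370647; N(-d2) = 0.44896786
P = 0.9600 * 0.99327273 * 0.44896786 - 1.0500 * 1.00000000 * 0.32370647 = 0.0882

Answer: Price = 0.0882


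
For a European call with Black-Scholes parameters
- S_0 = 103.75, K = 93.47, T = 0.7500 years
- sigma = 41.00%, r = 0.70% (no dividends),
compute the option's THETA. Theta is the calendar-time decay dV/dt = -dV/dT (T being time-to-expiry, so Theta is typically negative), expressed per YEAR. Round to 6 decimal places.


Answer: Theta = -9.064852

Derivation:
d1 = 0.4861884357; d2 = 0.1311180202
phi(d1) = 0.3544712166; exp(-qT) = 1.0000000000; exp(-rT) = 0.9947637572
Theta = -S*exp(-qT)*phi(d1)*sigma/(2*sqrt(T)) - r*K*exp(-rT)*N(d2) + q*S*exp(-qT)*N(d1)
N(d1) = 0.6865832151; N(d2) = 0.5521590269; sqrt(T) = 0.8660254038
Term 1 = -103.7500 * 1.0000000000 * 0.3544712166 * 0.4100 / (2 * 0.8660254038) = -8.7054717506
Term 2 = -0.0070 * 93.4700 * 0.9947637572 * 0.5521590269 = -0.3593804211
Term 3 = 0 (no dividend yield, q = 0)
Theta = -8.7054717506 + (-0.3593804211) + (0.0000000000) = -9.064852


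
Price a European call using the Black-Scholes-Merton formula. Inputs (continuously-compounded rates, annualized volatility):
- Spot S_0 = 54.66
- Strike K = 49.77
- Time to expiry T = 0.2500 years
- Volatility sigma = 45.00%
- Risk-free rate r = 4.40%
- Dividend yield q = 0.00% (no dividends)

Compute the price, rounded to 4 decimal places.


d1 = (ln(S/K) + (r - q + 0.5*sigma^2) * T) / (sigma * sqrt(T)) = 0.57792128
d2 = d1 - sigma * sqrt(T) = 0.35292128
exp(-rT) = 0.98906028; exp(-qT) = 1.00000000
C = S_0 * exp(-qT) * N(d1) - K * exp(-rT) * N(d2)
N(d1) = 0.71834137; N(d2) = 0.63792627
C = 54.6600 * 1.00000000 * 0.71834137 - 49.7700 * 0.98906028 * 0.63792627 = 7.8623

Answer: Price = 7.8623


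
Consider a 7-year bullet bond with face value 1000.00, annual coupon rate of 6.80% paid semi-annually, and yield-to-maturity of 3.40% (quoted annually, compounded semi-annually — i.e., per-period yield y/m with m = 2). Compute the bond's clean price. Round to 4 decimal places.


Coupon per period c = face * coupon_rate / m = 34.000000
Periods per year m = 2; per-period yield y/m = 0.017000
Number of cashflows N = 14
Cashflows (t years, CF_t, discount factor 1/(1+y/m)^(m*t), PV):
  t = 0.5000: CF_t = 34.000000, DF = 0.983284, PV = 33.431662
  t = 1.0000: CF_t = 34.000000, DF = 0.966848, PV = 32.872824
  t = 1.5000: CF_t = 34.000000, DF = 0.950686, PV = 32.323327
  t = 2.0000: CF_t = 34.000000, DF = 0.934795, PV = 31.783016
  t = 2.5000: CF_t = 34.000000, DF = 0.919169, PV = 31.251736
  t = 3.0000: CF_t = 34.000000, DF = 0.903804, PV = 30.729338
  t = 3.5000: CF_t = 34.000000, DF = 0.888696, PV = 30.215671
  t = 4.0000: CF_t = 34.000000, DF = 0.873841, PV = 29.710591
  t = 4.5000: CF_t = 34.000000, DF = 0.859234, PV = 29.213954
  t = 5.0000: CF_t = 34.000000, DF = 0.844871, PV = 28.725618
  t = 5.5000: CF_t = 34.000000, DF = 0.830748, PV = 28.245446
  t = 6.0000: CF_t = 34.000000, DF = 0.816862, PV = 27.773300
  t = 6.5000: CF_t = 34.000000, DF = 0.803207, PV = 27.309046
  t = 7.0000: CF_t = 1034.000000, DF = 0.789781, PV = 816.633512
Price P = sum_t PV_t = 1210.219041

Answer: Price = 1210.2190


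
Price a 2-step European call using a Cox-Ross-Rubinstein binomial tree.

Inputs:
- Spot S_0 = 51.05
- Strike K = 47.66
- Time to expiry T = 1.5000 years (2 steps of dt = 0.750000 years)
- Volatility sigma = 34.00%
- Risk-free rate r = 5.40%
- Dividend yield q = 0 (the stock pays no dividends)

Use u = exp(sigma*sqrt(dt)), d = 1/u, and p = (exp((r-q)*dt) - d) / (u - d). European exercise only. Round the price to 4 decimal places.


dt = T/N = 0.750000
u = exp(sigma*sqrt(dt)) = 1.342386; d = 1/u = 0.744942
p = (exp((r-q)*dt) - d) / (u - d) = 0.496095
Discount per step: exp(-r*dt) = 0.960309
Stock lattice S(k, i) with i counting down-moves:
  k=0: S(0,0) = 51.0500
  k=1: S(1,0) = 68.5288; S(1,1) = 38.0293
  k=2: S(2,0) = 91.9921; S(2,1) = 51.0500; S(2,2) = 28.3296
Terminal payoffs V(N, i) = max(S_T - K, 0):
  V(2,0) = 44.332111; V(2,1) = 3.390000; V(2,2) = 0.000000
Backward induction: V(k, i) = exp(-r*dt) * [p * V(k+1, i) + (1-p) * V(k+1, i+1)].
  V(1,0) = exp(-r*dt) * [p*44.332111 + (1-p)*3.390000] = 22.760471
  V(1,1) = exp(-r*dt) * [p*3.390000 + (1-p)*0.000000] = 1.615013
  V(0,0) = exp(-r*dt) * [p*22.760471 + (1-p)*1.615013] = 11.624712

Answer: Price = V(0,0) = 11.6247


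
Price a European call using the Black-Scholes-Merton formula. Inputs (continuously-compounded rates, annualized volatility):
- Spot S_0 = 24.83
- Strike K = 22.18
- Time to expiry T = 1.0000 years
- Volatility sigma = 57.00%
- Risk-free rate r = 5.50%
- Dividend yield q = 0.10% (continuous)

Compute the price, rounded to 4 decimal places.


d1 = (ln(S/K) + (r - q + 0.5*sigma^2) * T) / (sigma * sqrt(T)) = 0.57773968
d2 = d1 - sigma * sqrt(T) = 0.00773968
exp(-rT) = 0.94648515; exp(-qT) = 0.99900050
C = S_0 * exp(-qT) * N(d1) - K * exp(-rT) * N(d2)
N(d1) = 0.71828006; N(d2) = 0.50308765
C = 24.8300 * 0.99900050 * 0.71828006 - 22.1800 * 0.94648515 * 0.50308765 = 7.2557

Answer: Price = 7.2557


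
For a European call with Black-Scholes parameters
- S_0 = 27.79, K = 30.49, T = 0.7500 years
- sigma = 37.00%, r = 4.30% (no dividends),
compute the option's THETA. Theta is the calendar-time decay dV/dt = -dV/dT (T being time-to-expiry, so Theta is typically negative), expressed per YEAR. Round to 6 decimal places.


d1 = -0.0285086739; d2 = -0.3489380733
phi(d1) = 0.3987801943; exp(-qT) = 1.0000000000; exp(-rT) = 0.9682644857
Theta = -S*exp(-qT)*phi(d1)*sigma/(2*sqrt(T)) - r*K*exp(-rT)*N(d2) + q*S*exp(-qT)*N(d1)
N(d1) = 0.4886282250; N(d2) = 0.3635679006; sqrt(T) = 0.8660254038
Term 1 = -27.7900 * 1.0000000000 * 0.3987801943 * 0.3700 / (2 * 0.8660254038) = -2.3673541064
Term 2 = -0.0430 * 30.4900 * 0.9682644857 * 0.3635679006 = -0.4615358230
Term 3 = 0 (no dividend yield, q = 0)
Theta = -2.3673541064 + (-0.4615358230) + (0.0000000000) = -2.828890

Answer: Theta = -2.828890


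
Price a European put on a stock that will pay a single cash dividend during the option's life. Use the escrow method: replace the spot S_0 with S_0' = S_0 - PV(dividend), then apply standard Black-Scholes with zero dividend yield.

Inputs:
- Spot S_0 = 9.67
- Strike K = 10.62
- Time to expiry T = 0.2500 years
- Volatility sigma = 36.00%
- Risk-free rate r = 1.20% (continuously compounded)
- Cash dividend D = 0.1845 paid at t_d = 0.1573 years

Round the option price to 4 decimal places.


PV(D) = D * exp(-r * t_d) = 0.1845 * 0.99811418 = 0.18415207
S_0' = S_0 - PV(D) = 9.6700 - 0.18415207 = 9.48584793
d1 = (ln(S_0'/K) + (r + sigma^2/2)*T) / (sigma*sqrt(T)) = -0.52076677
d2 = d1 - sigma*sqrt(T) = -0.70076677
exp(-rT) = 0.99700450
N(-d1) = 0.69873537; N(-d2) = 0.75827571
P = K * exp(-rT) * N(-d2) - S_0' * N(-d1) = 10.6200 * 0.99700450 * 0.75827571 - 9.48584793 * 0.69873537 = 1.4007

Answer: Price = 1.4007


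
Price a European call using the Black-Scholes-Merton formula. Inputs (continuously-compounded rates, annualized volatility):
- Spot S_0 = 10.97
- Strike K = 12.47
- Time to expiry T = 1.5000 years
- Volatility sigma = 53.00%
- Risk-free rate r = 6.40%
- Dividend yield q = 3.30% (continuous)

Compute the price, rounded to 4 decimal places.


Answer: Price = 2.3468

Derivation:
d1 = (ln(S/K) + (r - q + 0.5*sigma^2) * T) / (sigma * sqrt(T)) = 0.19875301
d2 = d1 - sigma * sqrt(T) = -0.45036178
exp(-rT) = 0.90846402; exp(-qT) = 0.95170516
C = S_0 * exp(-qT) * N(d1) - K * exp(-rT) * N(d2)
N(d1) = 0.57877202; N(d2) = 0.32622480
C = 10.9700 * 0.95170516 * 0.57877202 - 12.4700 * 0.90846402 * 0.32622480 = 2.3468


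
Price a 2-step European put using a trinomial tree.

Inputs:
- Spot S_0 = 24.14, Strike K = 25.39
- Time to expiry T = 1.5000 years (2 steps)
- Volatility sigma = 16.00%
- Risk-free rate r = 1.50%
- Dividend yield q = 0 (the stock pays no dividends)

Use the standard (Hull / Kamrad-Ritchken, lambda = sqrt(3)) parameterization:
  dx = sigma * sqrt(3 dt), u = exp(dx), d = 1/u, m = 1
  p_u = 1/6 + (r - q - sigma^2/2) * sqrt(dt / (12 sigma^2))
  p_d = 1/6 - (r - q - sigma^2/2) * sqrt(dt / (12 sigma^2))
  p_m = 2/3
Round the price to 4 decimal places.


dt = T/N = 0.750000; dx = sigma*sqrt(3*dt) = 0.240000
u = exp(dx) = 1.271249; d = 1/u = 0.786628
p_u = 0.170104, p_m = 0.666667, p_d = 0.163229
Discount per step: exp(-r*dt) = 0.988813
Stock lattice S(k, j) with j the centered position index:
  k=0: S(0,+0) = 24.1400
  k=1: S(1,-1) = 18.9892; S(1,+0) = 24.1400; S(1,+1) = 30.6880
  k=2: S(2,-2) = 14.9374; S(2,-1) = 18.9892; S(2,+0) = 24.1400; S(2,+1) = 30.6880; S(2,+2) = 39.0120
Terminal payoffs V(N, j) = max(K - S_T, 0):
  V(2,-2) = 10.452569; V(2,-1) = 6.400803; V(2,+0) = 1.250000; V(2,+1) = 0.000000; V(2,+2) = 0.000000
Backward induction: V(k, j) = exp(-r*dt) * [p_u * V(k+1, j+1) + p_m * V(k+1, j) + p_d * V(k+1, j-1)]
  V(1,-1) = exp(-r*dt) * [p_u*1.250000 + p_m*6.400803 + p_d*10.452569] = 6.116794
  V(1,+0) = exp(-r*dt) * [p_u*0.000000 + p_m*1.250000 + p_d*6.400803] = 1.857121
  V(1,+1) = exp(-r*dt) * [p_u*0.000000 + p_m*0.000000 + p_d*1.250000] = 0.201754
  V(0,+0) = exp(-r*dt) * [p_u*0.201754 + p_m*1.857121 + p_d*6.116794] = 2.245435

Answer: Price = V(0,0) = 2.2454


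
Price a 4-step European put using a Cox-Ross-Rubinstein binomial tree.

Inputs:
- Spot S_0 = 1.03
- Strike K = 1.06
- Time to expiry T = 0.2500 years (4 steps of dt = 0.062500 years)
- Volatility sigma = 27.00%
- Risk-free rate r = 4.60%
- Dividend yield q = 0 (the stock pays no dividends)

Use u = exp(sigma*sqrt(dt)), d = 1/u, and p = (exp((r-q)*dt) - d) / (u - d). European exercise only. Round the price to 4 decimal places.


dt = T/N = 0.062500
u = exp(sigma*sqrt(dt)) = 1.069830; d = 1/u = 0.934728
p = (exp((r-q)*dt) - d) / (u - d) = 0.504442
Discount per step: exp(-r*dt) = 0.997129
Stock lattice S(k, i) with i counting down-moves:
  k=0: S(0,0) = 1.0300
  k=1: S(1,0) = 1.1019; S(1,1) = 0.9628
  k=2: S(2,0) = 1.1789; S(2,1) = 1.0300; S(2,2) = 0.8999
  k=3: S(3,0) = 1.2612; S(3,1) = 1.1019; S(3,2) = 0.9628; S(3,3) = 0.8412
  k=4: S(4,0) = 1.3493; S(4,1) = 1.1789; S(4,2) = 1.0300; S(4,3) = 0.8999; S(4,4) = 0.7863
Terminal payoffs V(N, i) = max(K - S_T, 0):
  V(4,0) = 0.000000; V(4,1) = 0.000000; V(4,2) = 0.030000; V(4,3) = 0.160073; V(4,4) = 0.273719
Backward induction: V(k, i) = exp(-r*dt) * [p * V(k+1, i) + (1-p) * V(k+1, i+1)].
  V(3,0) = exp(-r*dt) * [p*0.000000 + (1-p)*0.000000] = 0.000000
  V(3,1) = exp(-r*dt) * [p*0.000000 + (1-p)*0.030000] = 0.014824
  V(3,2) = exp(-r*dt) * [p*0.030000 + (1-p)*0.160073] = 0.094187
  V(3,3) = exp(-r*dt) * [p*0.160073 + (1-p)*0.273719] = 0.215770
  V(2,0) = exp(-r*dt) * [p*0.000000 + (1-p)*0.014824] = 0.007325
  V(2,1) = exp(-r*dt) * [p*0.014824 + (1-p)*0.094187] = 0.053998
  V(2,2) = exp(-r*dt) * [p*0.094187 + (1-p)*0.215770] = 0.153995
  V(1,0) = exp(-r*dt) * [p*0.007325 + (1-p)*0.053998] = 0.030367
  V(1,1) = exp(-r*dt) * [p*0.053998 + (1-p)*0.153995] = 0.103255
  V(0,0) = exp(-r*dt) * [p*0.030367 + (1-p)*0.103255] = 0.066296

Answer: Price = V(0,0) = 0.0663


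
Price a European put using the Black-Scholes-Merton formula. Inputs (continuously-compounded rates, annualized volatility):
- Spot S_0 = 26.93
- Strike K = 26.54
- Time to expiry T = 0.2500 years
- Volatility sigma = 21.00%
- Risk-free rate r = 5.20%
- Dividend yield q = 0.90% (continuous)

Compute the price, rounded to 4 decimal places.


Answer: Price = 0.8070

Derivation:
d1 = (ln(S/K) + (r - q + 0.5*sigma^2) * T) / (sigma * sqrt(T)) = 0.29381312
d2 = d1 - sigma * sqrt(T) = 0.18881312
exp(-rT) = 0.98708414; exp(-qT) = 0.99775253
P = K * exp(-rT) * N(-d2) - S_0 * exp(-qT) * N(-d1)
N(-d1) = 0.38445035; N(-d2) = 0.42511964
P = 26.5400 * 0.98708414 * 0.42511964 - 26.9300 * 0.99775253 * 0.38445035 = 0.8070


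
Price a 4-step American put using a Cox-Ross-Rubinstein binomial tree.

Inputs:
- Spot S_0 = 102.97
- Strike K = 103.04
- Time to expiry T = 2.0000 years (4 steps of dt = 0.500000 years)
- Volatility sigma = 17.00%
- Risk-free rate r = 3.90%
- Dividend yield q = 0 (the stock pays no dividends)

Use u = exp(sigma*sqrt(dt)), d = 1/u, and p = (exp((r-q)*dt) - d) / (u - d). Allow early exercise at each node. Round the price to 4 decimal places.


Answer: Price = V(0,0) = 6.7327

Derivation:
dt = T/N = 0.500000
u = exp(sigma*sqrt(dt)) = 1.127732; d = 1/u = 0.886736
p = (exp((r-q)*dt) - d) / (u - d) = 0.551692
Discount per step: exp(-r*dt) = 0.980689
Stock lattice S(k, i) with i counting down-moves:
  k=0: S(0,0) = 102.9700
  k=1: S(1,0) = 116.1225; S(1,1) = 91.3072
  k=2: S(2,0) = 130.9550; S(2,1) = 102.9700; S(2,2) = 80.9654
  k=3: S(3,0) = 147.6821; S(3,1) = 116.1225; S(3,2) = 91.3072; S(3,3) = 71.7949
  k=4: S(4,0) = 166.5458; S(4,1) = 130.9550; S(4,2) = 102.9700; S(4,3) = 80.9654; S(4,4) = 63.6631
Terminal payoffs V(N, i) = max(K - S_T, 0):
  V(4,0) = 0.000000; V(4,1) = 0.000000; V(4,2) = 0.070000; V(4,3) = 22.074642; V(4,4) = 39.376903
Backward induction: V(k, i) = exp(-r*dt) * [p * V(k+1, i) + (1-p) * V(k+1, i+1)]; then take max(V_cont, immediate exercise) for American.
  V(3,0) = exp(-r*dt) * [p*0.000000 + (1-p)*0.000000] = 0.000000; exercise = 0.000000; V(3,0) = max -> 0.000000
  V(3,1) = exp(-r*dt) * [p*0.000000 + (1-p)*0.070000] = 0.030776; exercise = 0.000000; V(3,1) = max -> 0.030776
  V(3,2) = exp(-r*dt) * [p*0.070000 + (1-p)*22.074642] = 9.742994; exercise = 11.732810; V(3,2) = max -> 11.732810
  V(3,3) = exp(-r*dt) * [p*22.074642 + (1-p)*39.376903] = 29.255299; exercise = 31.245116; V(3,3) = max -> 31.245116
  V(2,0) = exp(-r*dt) * [p*0.000000 + (1-p)*0.030776] = 0.013530; exercise = 0.000000; V(2,0) = max -> 0.013530
  V(2,1) = exp(-r*dt) * [p*0.030776 + (1-p)*11.732810] = 5.174983; exercise = 0.070000; V(2,1) = max -> 5.174983
  V(2,2) = exp(-r*dt) * [p*11.732810 + (1-p)*31.245116] = 20.084826; exercise = 22.074642; V(2,2) = max -> 22.074642
  V(1,0) = exp(-r*dt) * [p*0.013530 + (1-p)*5.174983] = 2.282503; exercise = 0.000000; V(1,0) = max -> 2.282503
  V(1,1) = exp(-r*dt) * [p*5.174983 + (1-p)*22.074642] = 12.504988; exercise = 11.732810; V(1,1) = max -> 12.504988
  V(0,0) = exp(-r*dt) * [p*2.282503 + (1-p)*12.504988] = 6.732743; exercise = 0.070000; V(0,0) = max -> 6.732743


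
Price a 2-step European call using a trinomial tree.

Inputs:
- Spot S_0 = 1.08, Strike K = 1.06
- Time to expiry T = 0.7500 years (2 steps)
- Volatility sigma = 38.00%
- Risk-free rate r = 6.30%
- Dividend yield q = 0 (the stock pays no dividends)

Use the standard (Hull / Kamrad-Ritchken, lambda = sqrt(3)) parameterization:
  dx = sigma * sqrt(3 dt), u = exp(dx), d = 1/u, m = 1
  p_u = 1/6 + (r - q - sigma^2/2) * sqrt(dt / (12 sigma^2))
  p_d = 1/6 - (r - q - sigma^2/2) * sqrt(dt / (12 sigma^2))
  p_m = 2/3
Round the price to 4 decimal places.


Answer: Price = V(0,0) = 0.1585

Derivation:
dt = T/N = 0.375000; dx = sigma*sqrt(3*dt) = 0.403051
u = exp(dx) = 1.496383; d = 1/u = 0.668278
p_u = 0.162387, p_m = 0.666667, p_d = 0.170947
Discount per step: exp(-r*dt) = 0.976652
Stock lattice S(k, j) with j the centered position index:
  k=0: S(0,+0) = 1.0800
  k=1: S(1,-1) = 0.7217; S(1,+0) = 1.0800; S(1,+1) = 1.6161
  k=2: S(2,-2) = 0.4823; S(2,-1) = 0.7217; S(2,+0) = 1.0800; S(2,+1) = 1.6161; S(2,+2) = 2.4183
Terminal payoffs V(N, j) = max(S_T - K, 0):
  V(2,-2) = 0.000000; V(2,-1) = 0.000000; V(2,+0) = 0.020000; V(2,+1) = 0.556094; V(2,+2) = 1.358295
Backward induction: V(k, j) = exp(-r*dt) * [p_u * V(k+1, j+1) + p_m * V(k+1, j) + p_d * V(k+1, j-1)]
  V(1,-1) = exp(-r*dt) * [p_u*0.020000 + p_m*0.000000 + p_d*0.000000] = 0.003172
  V(1,+0) = exp(-r*dt) * [p_u*0.556094 + p_m*0.020000 + p_d*0.000000] = 0.101216
  V(1,+1) = exp(-r*dt) * [p_u*1.358295 + p_m*0.556094 + p_d*0.020000] = 0.580832
  V(0,+0) = exp(-r*dt) * [p_u*0.580832 + p_m*0.101216 + p_d*0.003172] = 0.158549


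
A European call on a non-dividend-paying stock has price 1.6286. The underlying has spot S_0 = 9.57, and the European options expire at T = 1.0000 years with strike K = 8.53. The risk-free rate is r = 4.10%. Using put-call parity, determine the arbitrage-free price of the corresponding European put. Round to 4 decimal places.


Put-call parity: C - P = S_0 * exp(-qT) - K * exp(-rT).
S_0 * exp(-qT) = 9.5700 * 1.00000000 = 9.57000000
K * exp(-rT) = 8.5300 * 0.95982913 = 8.18734248
P = C - S*exp(-qT) + K*exp(-rT)
P = 1.6286 - 9.57000000 + 8.18734248 = 0.2459

Answer: Put price = 0.2459


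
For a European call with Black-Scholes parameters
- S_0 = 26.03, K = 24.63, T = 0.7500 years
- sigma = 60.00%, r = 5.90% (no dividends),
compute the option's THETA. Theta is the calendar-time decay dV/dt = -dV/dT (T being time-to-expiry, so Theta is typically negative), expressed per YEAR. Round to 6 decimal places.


Answer: Theta = -3.906205

Derivation:
d1 = 0.4513618689; d2 = -0.0682533733
phi(d1) = 0.3603057503; exp(-qT) = 1.0000000000; exp(-rT) = 0.9567147489
Theta = -S*exp(-qT)*phi(d1)*sigma/(2*sqrt(T)) - r*K*exp(-rT)*N(d2) + q*S*exp(-qT)*N(d1)
N(d1) = 0.6741356196; N(d2) = 0.4727919701; sqrt(T) = 0.8660254038
Term 1 = -26.0300 * 1.0000000000 * 0.3603057503 * 0.6000 / (2 * 0.8660254038) = -3.2488973092
Term 2 = -0.0590 * 24.6300 * 0.9567147489 * 0.4727919701 = -0.6573081006
Term 3 = 0 (no dividend yield, q = 0)
Theta = -3.2488973092 + (-0.6573081006) + (0.0000000000) = -3.906205


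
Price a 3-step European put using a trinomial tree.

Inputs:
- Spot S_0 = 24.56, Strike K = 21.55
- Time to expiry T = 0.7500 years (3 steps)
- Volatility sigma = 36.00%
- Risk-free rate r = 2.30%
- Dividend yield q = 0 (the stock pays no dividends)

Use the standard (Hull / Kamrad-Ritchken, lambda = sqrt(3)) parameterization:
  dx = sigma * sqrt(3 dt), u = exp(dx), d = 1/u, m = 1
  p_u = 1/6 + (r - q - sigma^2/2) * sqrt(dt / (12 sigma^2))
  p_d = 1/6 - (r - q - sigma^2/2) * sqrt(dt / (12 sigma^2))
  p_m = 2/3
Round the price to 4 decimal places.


Answer: Price = V(0,0) = 1.5377

Derivation:
dt = T/N = 0.250000; dx = sigma*sqrt(3*dt) = 0.311769
u = exp(dx) = 1.365839; d = 1/u = 0.732151
p_u = 0.149907, p_m = 0.666667, p_d = 0.183426
Discount per step: exp(-r*dt) = 0.994266
Stock lattice S(k, j) with j the centered position index:
  k=0: S(0,+0) = 24.5600
  k=1: S(1,-1) = 17.9816; S(1,+0) = 24.5600; S(1,+1) = 33.5450
  k=2: S(2,-2) = 13.1653; S(2,-1) = 17.9816; S(2,+0) = 24.5600; S(2,+1) = 33.5450; S(2,+2) = 45.8171
  k=3: S(3,-3) = 9.6389; S(3,-2) = 13.1653; S(3,-1) = 17.9816; S(3,+0) = 24.5600; S(3,+1) = 33.5450; S(3,+2) = 45.8171; S(3,+3) = 62.5788
Terminal payoffs V(N, j) = max(K - S_T, 0):
  V(3,-3) = 11.911055; V(3,-2) = 8.384750; V(3,-1) = 3.568383; V(3,+0) = 0.000000; V(3,+1) = 0.000000; V(3,+2) = 0.000000; V(3,+3) = 0.000000
Backward induction: V(k, j) = exp(-r*dt) * [p_u * V(k+1, j+1) + p_m * V(k+1, j) + p_d * V(k+1, j-1)]
  V(2,-2) = exp(-r*dt) * [p_u*3.568383 + p_m*8.384750 + p_d*11.911055] = 8.261913
  V(2,-1) = exp(-r*dt) * [p_u*0.000000 + p_m*3.568383 + p_d*8.384750] = 3.894444
  V(2,+0) = exp(-r*dt) * [p_u*0.000000 + p_m*0.000000 + p_d*3.568383] = 0.650781
  V(2,+1) = exp(-r*dt) * [p_u*0.000000 + p_m*0.000000 + p_d*0.000000] = 0.000000
  V(2,+2) = exp(-r*dt) * [p_u*0.000000 + p_m*0.000000 + p_d*0.000000] = 0.000000
  V(1,-1) = exp(-r*dt) * [p_u*0.650781 + p_m*3.894444 + p_d*8.261913] = 4.185168
  V(1,+0) = exp(-r*dt) * [p_u*0.000000 + p_m*0.650781 + p_d*3.894444] = 1.141613
  V(1,+1) = exp(-r*dt) * [p_u*0.000000 + p_m*0.000000 + p_d*0.650781] = 0.118686
  V(0,+0) = exp(-r*dt) * [p_u*0.118686 + p_m*1.141613 + p_d*4.185168] = 1.537668


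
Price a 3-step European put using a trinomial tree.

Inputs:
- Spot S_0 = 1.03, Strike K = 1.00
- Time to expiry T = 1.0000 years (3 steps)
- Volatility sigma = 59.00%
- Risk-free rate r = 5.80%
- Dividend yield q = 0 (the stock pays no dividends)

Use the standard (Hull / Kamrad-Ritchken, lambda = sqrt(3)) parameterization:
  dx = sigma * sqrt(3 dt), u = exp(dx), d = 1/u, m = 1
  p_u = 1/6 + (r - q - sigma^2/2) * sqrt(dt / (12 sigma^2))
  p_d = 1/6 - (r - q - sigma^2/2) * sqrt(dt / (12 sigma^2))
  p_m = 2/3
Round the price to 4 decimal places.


dt = T/N = 0.333333; dx = sigma*sqrt(3*dt) = 0.590000
u = exp(dx) = 1.803988; d = 1/u = 0.554327
p_u = 0.133884, p_m = 0.666667, p_d = 0.199449
Discount per step: exp(-r*dt) = 0.980852
Stock lattice S(k, j) with j the centered position index:
  k=0: S(0,+0) = 1.0300
  k=1: S(1,-1) = 0.5710; S(1,+0) = 1.0300; S(1,+1) = 1.8581
  k=2: S(2,-2) = 0.3165; S(2,-1) = 0.5710; S(2,+0) = 1.0300; S(2,+1) = 1.8581; S(2,+2) = 3.3520
  k=3: S(3,-3) = 0.1754; S(3,-2) = 0.3165; S(3,-1) = 0.5710; S(3,+0) = 1.0300; S(3,+1) = 1.8581; S(3,+2) = 3.3520; S(3,+3) = 6.0470
Terminal payoffs V(N, j) = max(K - S_T, 0):
  V(3,-3) = 0.824557; V(3,-2) = 0.683503; V(3,-1) = 0.429043; V(3,+0) = 0.000000; V(3,+1) = 0.000000; V(3,+2) = 0.000000; V(3,+3) = 0.000000
Backward induction: V(k, j) = exp(-r*dt) * [p_u * V(k+1, j+1) + p_m * V(k+1, j) + p_d * V(k+1, j-1)]
  V(2,-2) = exp(-r*dt) * [p_u*0.429043 + p_m*0.683503 + p_d*0.824557] = 0.664594
  V(2,-1) = exp(-r*dt) * [p_u*0.000000 + p_m*0.429043 + p_d*0.683503] = 0.414266
  V(2,+0) = exp(-r*dt) * [p_u*0.000000 + p_m*0.000000 + p_d*0.429043] = 0.083934
  V(2,+1) = exp(-r*dt) * [p_u*0.000000 + p_m*0.000000 + p_d*0.000000] = 0.000000
  V(2,+2) = exp(-r*dt) * [p_u*0.000000 + p_m*0.000000 + p_d*0.000000] = 0.000000
  V(1,-1) = exp(-r*dt) * [p_u*0.083934 + p_m*0.414266 + p_d*0.664594] = 0.411926
  V(1,+0) = exp(-r*dt) * [p_u*0.000000 + p_m*0.083934 + p_d*0.414266] = 0.135927
  V(1,+1) = exp(-r*dt) * [p_u*0.000000 + p_m*0.000000 + p_d*0.083934] = 0.016420
  V(0,+0) = exp(-r*dt) * [p_u*0.016420 + p_m*0.135927 + p_d*0.411926] = 0.171624

Answer: Price = V(0,0) = 0.1716
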